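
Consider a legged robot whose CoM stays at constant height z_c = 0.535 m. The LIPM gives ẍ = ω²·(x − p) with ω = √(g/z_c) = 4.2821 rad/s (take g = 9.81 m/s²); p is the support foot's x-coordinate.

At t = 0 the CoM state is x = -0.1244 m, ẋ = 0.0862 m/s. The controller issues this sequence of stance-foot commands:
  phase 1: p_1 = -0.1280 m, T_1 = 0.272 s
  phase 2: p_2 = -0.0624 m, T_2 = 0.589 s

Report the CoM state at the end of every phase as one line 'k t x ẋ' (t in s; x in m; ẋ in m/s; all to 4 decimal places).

phase 1: p=-0.1280, T=0.272, ωT=1.164731, cosh=1.758534, sinh=1.446527; start (x,ẋ)=(-0.124400, 0.086200) → end (x,ẋ)=(-0.092550, 0.173885)
phase 2: p=-0.0624, T=0.589, ωT=2.522157, cosh=6.267860, sinh=6.187573; start (x,ẋ)=(-0.092550, 0.173885) → end (x,ẋ)=(-0.000117, 0.291030)

1 0.2720 -0.0926 0.1739
2 0.8610 -0.0001 0.2910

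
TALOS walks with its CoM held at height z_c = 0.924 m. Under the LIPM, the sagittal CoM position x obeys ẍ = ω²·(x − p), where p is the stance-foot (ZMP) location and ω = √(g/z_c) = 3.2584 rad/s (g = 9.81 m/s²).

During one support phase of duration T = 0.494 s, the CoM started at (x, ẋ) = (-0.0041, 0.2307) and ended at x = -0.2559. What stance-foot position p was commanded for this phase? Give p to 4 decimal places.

p = 0.2594

ωT = 3.2584·0.494 = 1.609650; cosh(ωT) = 2.600508, sinh(ωT) = 2.400550
x(T) = p + (x₀−p)·cosh(ωT) + (ẋ₀/ω)·sinh(ωT) ⇒ p·(1 − cosh) = x(T) − x₀·cosh − (ẋ₀/ω)·sinh
numerator   = -0.2559 − (-0.0041)·2.600508 − (0.2307/3.2584)·2.400550 = -0.415201
denominator = 1 − 2.600508 = -1.600508
p = -0.415201 / -1.600508 = 0.2594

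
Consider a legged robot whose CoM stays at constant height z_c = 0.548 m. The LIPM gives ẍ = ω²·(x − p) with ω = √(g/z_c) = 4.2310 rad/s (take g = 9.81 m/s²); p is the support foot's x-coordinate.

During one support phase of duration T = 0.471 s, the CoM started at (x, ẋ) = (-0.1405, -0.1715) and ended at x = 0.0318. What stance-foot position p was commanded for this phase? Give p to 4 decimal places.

p = -0.2568

ωT = 4.2310·0.471 = 1.992801; cosh(ωT) = 3.736183, sinh(ωT) = 3.599870
x(T) = p + (x₀−p)·cosh(ωT) + (ẋ₀/ω)·sinh(ωT) ⇒ p·(1 − cosh) = x(T) − x₀·cosh − (ẋ₀/ω)·sinh
numerator   = 0.0318 − (-0.1405)·3.736183 − (-0.1715/4.2310)·3.599870 = 0.702651
denominator = 1 − 3.736183 = -2.736183
p = 0.702651 / -2.736183 = -0.2568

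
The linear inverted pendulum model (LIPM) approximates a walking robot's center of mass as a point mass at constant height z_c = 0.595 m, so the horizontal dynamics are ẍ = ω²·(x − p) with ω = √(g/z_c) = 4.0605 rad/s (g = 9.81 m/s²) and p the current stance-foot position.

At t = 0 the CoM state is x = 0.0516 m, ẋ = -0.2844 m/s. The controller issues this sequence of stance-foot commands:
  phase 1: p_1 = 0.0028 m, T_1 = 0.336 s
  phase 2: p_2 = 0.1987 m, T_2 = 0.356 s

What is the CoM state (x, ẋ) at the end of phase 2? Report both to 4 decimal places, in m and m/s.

phase 1: p=0.0028, T=0.336, ωT=1.364328, cosh=2.084322, sinh=1.828770; start (x,ẋ)=(0.051600, -0.284400) → end (x,ẋ)=(-0.023573, -0.230406)
phase 2: p=0.1987, T=0.356, ωT=1.445538, cosh=2.239877, sinh=2.004258; start (x,ẋ)=(-0.023573, -0.230406) → end (x,ẋ)=(-0.412893, -2.325006)

x = -0.4129, ẋ = -2.3250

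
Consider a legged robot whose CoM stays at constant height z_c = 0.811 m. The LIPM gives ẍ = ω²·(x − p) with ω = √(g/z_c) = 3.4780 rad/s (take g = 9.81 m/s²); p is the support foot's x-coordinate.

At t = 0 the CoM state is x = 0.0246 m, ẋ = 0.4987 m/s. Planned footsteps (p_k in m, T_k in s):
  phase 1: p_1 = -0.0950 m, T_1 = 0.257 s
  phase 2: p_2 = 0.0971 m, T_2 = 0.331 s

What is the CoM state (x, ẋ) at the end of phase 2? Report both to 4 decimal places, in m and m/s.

x = 0.7779, ẋ = 2.5897

phase 1: p=-0.0950, T=0.257, ωT=0.893846, cosh=1.426796, sinh=1.017717; start (x,ẋ)=(0.024600, 0.498700) → end (x,ẋ)=(0.221572, 1.134882)
phase 2: p=0.0971, T=0.331, ωT=1.151218, cosh=1.739147, sinh=1.422895; start (x,ẋ)=(0.221572, 1.134882) → end (x,ẋ)=(0.777870, 2.589718)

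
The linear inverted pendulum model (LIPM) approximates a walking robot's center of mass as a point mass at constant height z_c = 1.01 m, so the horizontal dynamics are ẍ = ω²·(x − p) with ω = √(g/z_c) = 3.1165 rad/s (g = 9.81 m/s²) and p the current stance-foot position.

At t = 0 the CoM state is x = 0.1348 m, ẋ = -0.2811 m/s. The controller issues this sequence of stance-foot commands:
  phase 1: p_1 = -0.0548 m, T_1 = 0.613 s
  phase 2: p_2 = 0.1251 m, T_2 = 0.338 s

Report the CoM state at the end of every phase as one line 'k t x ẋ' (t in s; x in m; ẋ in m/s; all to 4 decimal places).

phase 1: p=-0.0548, T=0.613, ωT=1.910414, cosh=3.451954, sinh=3.303935; start (x,ẋ)=(0.134800, -0.281100) → end (x,ẋ)=(0.301684, 0.981913)
phase 2: p=0.1251, T=0.338, ωT=1.053377, cosh=1.608038, sinh=1.259280; start (x,ẋ)=(0.301684, 0.981913) → end (x,ẋ)=(0.805814, 2.271966)

1 0.6130 0.3017 0.9819
2 0.9510 0.8058 2.2720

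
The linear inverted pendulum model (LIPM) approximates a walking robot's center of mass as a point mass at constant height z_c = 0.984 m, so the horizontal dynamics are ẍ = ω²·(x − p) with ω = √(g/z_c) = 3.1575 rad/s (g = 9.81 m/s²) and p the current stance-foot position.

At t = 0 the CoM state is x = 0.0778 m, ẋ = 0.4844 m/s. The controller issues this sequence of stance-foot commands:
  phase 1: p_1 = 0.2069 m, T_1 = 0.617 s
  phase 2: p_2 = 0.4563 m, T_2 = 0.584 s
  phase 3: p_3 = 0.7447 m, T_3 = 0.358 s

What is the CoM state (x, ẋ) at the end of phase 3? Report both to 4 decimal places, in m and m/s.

phase 1: p=0.2069, T=0.617, ωT=1.948178, cosh=3.579212, sinh=3.436678; start (x,ẋ)=(0.077800, 0.484400) → end (x,ẋ)=(0.272053, 0.332866)
phase 2: p=0.4563, T=0.584, ωT=1.843980, cosh=3.239918, sinh=3.081731; start (x,ẋ)=(0.272053, 0.332866) → end (x,ẋ)=(0.184234, -0.714368)
phase 3: p=0.7447, T=0.358, ωT=1.130385, cosh=1.709879, sinh=1.386970; start (x,ẋ)=(0.184234, -0.714368) → end (x,ẋ)=(-0.527424, -3.675964)

x = -0.5274, ẋ = -3.6760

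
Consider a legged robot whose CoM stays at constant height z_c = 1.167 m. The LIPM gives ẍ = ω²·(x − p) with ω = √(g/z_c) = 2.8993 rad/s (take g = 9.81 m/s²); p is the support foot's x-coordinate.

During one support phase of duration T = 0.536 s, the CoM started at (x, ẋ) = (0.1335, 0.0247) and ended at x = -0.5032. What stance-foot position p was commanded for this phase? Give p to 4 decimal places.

p = 0.5794

ωT = 2.8993·0.536 = 1.554025; cosh(ωT) = 2.470933, sinh(ωT) = 2.259538
x(T) = p + (x₀−p)·cosh(ωT) + (ẋ₀/ω)·sinh(ωT) ⇒ p·(1 − cosh) = x(T) − x₀·cosh − (ẋ₀/ω)·sinh
numerator   = -0.5032 − (0.1335)·2.470933 − (0.0247/2.8993)·2.259538 = -0.852319
denominator = 1 − 2.470933 = -1.470933
p = -0.852319 / -1.470933 = 0.5794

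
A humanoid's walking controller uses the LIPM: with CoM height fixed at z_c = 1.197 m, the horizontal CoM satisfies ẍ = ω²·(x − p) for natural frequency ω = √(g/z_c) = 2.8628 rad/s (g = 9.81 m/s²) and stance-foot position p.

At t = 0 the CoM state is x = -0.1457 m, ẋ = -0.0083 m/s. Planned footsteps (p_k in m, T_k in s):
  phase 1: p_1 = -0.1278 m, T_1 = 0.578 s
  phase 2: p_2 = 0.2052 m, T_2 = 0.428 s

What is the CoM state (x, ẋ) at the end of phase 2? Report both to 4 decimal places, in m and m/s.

phase 1: p=-0.1278, T=0.578, ωT=1.654698, cosh=2.711326, sinh=2.520176; start (x,ẋ)=(-0.145700, -0.008300) → end (x,ẋ)=(-0.183639, -0.151648)
phase 2: p=0.2052, T=0.428, ωT=1.225278, cosh=1.849395, sinh=1.555719; start (x,ẋ)=(-0.183639, -0.151648) → end (x,ẋ)=(-0.596327, -2.012236)

x = -0.5963, ẋ = -2.0122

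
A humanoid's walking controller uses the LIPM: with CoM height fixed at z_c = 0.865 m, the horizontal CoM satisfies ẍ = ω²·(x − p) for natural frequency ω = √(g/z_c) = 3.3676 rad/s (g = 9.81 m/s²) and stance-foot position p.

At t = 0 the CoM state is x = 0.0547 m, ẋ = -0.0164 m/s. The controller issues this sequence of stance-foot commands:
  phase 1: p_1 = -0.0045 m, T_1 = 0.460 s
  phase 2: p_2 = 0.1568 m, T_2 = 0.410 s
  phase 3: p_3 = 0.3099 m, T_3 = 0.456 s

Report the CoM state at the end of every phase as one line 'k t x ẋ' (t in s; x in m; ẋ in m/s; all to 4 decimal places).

phase 1: p=-0.0045, T=0.460, ωT=1.549096, cosh=2.459826, sinh=2.247387; start (x,ẋ)=(0.054700, -0.016400) → end (x,ẋ)=(0.130177, 0.407702)
phase 2: p=0.1568, T=0.410, ωT=1.380716, cosh=2.114574, sinh=1.863175; start (x,ẋ)=(0.130177, 0.407702) → end (x,ẋ)=(0.326071, 0.695073)
phase 3: p=0.3099, T=0.456, ωT=1.535626, cosh=2.429775, sinh=2.214455; start (x,ẋ)=(0.326071, 0.695073) → end (x,ẋ)=(0.806256, 1.809466)

1 0.4600 0.1302 0.4077
2 0.8700 0.3261 0.6951
3 1.3260 0.8063 1.8095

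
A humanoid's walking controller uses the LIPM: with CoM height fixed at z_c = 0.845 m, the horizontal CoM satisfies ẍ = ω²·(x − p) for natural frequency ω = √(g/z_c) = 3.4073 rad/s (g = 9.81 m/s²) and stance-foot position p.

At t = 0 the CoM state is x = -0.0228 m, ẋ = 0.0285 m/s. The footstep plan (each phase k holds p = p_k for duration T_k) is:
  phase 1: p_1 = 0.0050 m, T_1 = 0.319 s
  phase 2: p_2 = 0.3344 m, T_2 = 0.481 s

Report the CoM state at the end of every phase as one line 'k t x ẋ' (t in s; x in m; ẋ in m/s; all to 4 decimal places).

phase 1: p=0.0050, T=0.319, ωT=1.086929, cosh=1.651202, sinh=1.313951; start (x,ẋ)=(-0.022800, 0.028500) → end (x,ẋ)=(-0.029913, -0.077402)
phase 2: p=0.3344, T=0.481, ωT=1.638911, cosh=2.671876, sinh=2.477684; start (x,ẋ)=(-0.029913, -0.077402) → end (x,ẋ)=(-0.695284, -3.282417)

1 0.3190 -0.0299 -0.0774
2 0.8000 -0.6953 -3.2824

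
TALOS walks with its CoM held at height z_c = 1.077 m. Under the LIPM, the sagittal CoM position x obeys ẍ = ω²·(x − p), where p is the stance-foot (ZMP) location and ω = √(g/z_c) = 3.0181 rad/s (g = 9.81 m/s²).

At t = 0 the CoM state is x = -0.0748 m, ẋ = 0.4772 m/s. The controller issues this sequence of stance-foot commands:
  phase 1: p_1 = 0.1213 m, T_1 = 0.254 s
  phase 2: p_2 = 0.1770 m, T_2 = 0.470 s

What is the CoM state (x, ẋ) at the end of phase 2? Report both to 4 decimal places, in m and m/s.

x = -0.1336, ẋ = -0.7765

phase 1: p=0.1213, T=0.254, ωT=0.766597, cosh=1.308511, sinh=0.843919; start (x,ẋ)=(-0.074800, 0.477200) → end (x,ẋ)=(-0.001865, 0.124948)
phase 2: p=0.1770, T=0.470, ωT=1.418507, cosh=2.186512, sinh=1.944437; start (x,ẋ)=(-0.001865, 0.124948) → end (x,ẋ)=(-0.133591, -0.776467)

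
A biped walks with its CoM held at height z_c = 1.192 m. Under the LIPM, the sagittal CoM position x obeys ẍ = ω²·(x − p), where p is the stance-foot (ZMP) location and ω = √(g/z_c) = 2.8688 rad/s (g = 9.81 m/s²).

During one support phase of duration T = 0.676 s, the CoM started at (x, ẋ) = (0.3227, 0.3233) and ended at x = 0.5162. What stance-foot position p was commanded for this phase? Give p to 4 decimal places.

ωT = 2.8688·0.676 = 1.939309; cosh(ωT) = 3.548873, sinh(ωT) = 3.405070
x(T) = p + (x₀−p)·cosh(ωT) + (ẋ₀/ω)·sinh(ωT) ⇒ p·(1 − cosh) = x(T) − x₀·cosh − (ẋ₀/ω)·sinh
numerator   = 0.5162 − (0.3227)·3.548873 − (0.3233/2.8688)·3.405070 = -1.012756
denominator = 1 − 3.548873 = -2.548873
p = -1.012756 / -2.548873 = 0.3973

p = 0.3973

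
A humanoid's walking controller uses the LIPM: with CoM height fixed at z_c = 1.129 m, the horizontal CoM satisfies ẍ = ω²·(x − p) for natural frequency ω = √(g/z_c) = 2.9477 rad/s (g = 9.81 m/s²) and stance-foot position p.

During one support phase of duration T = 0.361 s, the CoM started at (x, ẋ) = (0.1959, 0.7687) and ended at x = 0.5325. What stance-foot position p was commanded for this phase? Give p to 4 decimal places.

ωT = 2.9477·0.361 = 1.064120; cosh(ωT) = 1.621659, sinh(ωT) = 1.276628
x(T) = p + (x₀−p)·cosh(ωT) + (ẋ₀/ω)·sinh(ωT) ⇒ p·(1 − cosh) = x(T) − x₀·cosh − (ẋ₀/ω)·sinh
numerator   = 0.5325 − (0.1959)·1.621659 − (0.7687/2.9477)·1.276628 = -0.118101
denominator = 1 − 1.621659 = -0.621659
p = -0.118101 / -0.621659 = 0.1900

p = 0.1900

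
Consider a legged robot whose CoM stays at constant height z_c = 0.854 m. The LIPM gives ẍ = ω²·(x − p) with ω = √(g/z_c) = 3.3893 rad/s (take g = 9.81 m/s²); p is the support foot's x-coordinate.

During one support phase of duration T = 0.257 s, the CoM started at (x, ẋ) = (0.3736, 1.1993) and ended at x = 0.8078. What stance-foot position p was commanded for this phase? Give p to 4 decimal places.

p = 0.1620

ωT = 3.3893·0.257 = 0.871050; cosh(ωT) = 1.403965, sinh(ωT) = 0.985453
x(T) = p + (x₀−p)·cosh(ωT) + (ẋ₀/ω)·sinh(ωT) ⇒ p·(1 − cosh) = x(T) − x₀·cosh − (ẋ₀/ω)·sinh
numerator   = 0.8078 − (0.3736)·1.403965 − (1.1993/3.3893)·0.985453 = -0.065423
denominator = 1 − 1.403965 = -0.403965
p = -0.065423 / -0.403965 = 0.1620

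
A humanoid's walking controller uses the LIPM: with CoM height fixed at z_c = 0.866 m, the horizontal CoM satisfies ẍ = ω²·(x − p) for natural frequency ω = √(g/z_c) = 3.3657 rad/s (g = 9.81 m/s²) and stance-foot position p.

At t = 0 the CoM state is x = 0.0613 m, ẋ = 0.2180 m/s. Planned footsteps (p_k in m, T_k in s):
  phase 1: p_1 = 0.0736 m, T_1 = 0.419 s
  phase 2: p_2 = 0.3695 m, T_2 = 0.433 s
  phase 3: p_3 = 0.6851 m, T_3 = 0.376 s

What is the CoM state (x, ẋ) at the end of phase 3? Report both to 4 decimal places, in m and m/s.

phase 1: p=0.0736, T=0.419, ωT=1.410228, cosh=2.170489, sinh=1.926402; start (x,ẋ)=(0.061300, 0.218000) → end (x,ẋ)=(0.171678, 0.393417)
phase 2: p=0.3695, T=0.433, ωT=1.457348, cosh=2.263704, sinh=2.030851; start (x,ẋ)=(0.171678, 0.393417) → end (x,ẋ)=(0.159076, -0.461579)
phase 3: p=0.6851, T=0.376, ωT=1.265503, cosh=1.913487, sinh=1.631389; start (x,ẋ)=(0.159076, -0.461579) → end (x,ẋ)=(-0.545172, -3.771500)

x = -0.5452, ẋ = -3.7715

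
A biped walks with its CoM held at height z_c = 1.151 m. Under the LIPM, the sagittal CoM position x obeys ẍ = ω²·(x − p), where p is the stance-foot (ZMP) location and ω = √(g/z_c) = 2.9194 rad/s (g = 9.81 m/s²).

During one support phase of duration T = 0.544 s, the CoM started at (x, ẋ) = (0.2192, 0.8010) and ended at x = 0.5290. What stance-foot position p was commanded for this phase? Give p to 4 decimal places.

ωT = 2.9194·0.544 = 1.588154; cosh(ωT) = 2.549503, sinh(ωT) = 2.345200
x(T) = p + (x₀−p)·cosh(ωT) + (ẋ₀/ω)·sinh(ωT) ⇒ p·(1 − cosh) = x(T) − x₀·cosh − (ẋ₀/ω)·sinh
numerator   = 0.5290 − (0.2192)·2.549503 − (0.8010/2.9194)·2.345200 = -0.673307
denominator = 1 − 2.549503 = -1.549503
p = -0.673307 / -1.549503 = 0.4345

p = 0.4345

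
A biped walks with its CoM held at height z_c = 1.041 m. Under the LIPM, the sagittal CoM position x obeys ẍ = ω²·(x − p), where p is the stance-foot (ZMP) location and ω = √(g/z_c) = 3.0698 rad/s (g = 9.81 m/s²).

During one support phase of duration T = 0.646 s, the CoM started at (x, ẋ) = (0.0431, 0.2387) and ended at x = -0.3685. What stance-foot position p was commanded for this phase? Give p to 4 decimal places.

ωT = 3.0698·0.646 = 1.983091; cosh(ωT) = 3.701403, sinh(ωT) = 3.563760
x(T) = p + (x₀−p)·cosh(ωT) + (ẋ₀/ω)·sinh(ωT) ⇒ p·(1 − cosh) = x(T) − x₀·cosh − (ẋ₀/ω)·sinh
numerator   = -0.3685 − (0.0431)·3.701403 − (0.2387/3.0698)·3.563760 = -0.805140
denominator = 1 − 3.701403 = -2.701403
p = -0.805140 / -2.701403 = 0.2980

p = 0.2980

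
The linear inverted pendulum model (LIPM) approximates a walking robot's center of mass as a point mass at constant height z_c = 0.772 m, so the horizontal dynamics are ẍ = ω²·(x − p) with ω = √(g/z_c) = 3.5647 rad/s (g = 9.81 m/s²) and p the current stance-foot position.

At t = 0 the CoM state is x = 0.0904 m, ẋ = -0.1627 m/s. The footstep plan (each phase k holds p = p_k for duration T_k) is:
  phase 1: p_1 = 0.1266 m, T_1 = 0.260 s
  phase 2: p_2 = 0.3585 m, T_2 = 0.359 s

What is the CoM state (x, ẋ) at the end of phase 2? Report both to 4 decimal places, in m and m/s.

x = -0.4619, ẋ = -2.6982

phase 1: p=0.1266, T=0.260, ωT=0.926822, cosh=1.461138, sinh=1.065329; start (x,ẋ)=(0.090400, -0.162700) → end (x,ẋ)=(0.025083, -0.375200)
phase 2: p=0.3585, T=0.359, ωT=1.279727, cosh=1.936886, sinh=1.658773; start (x,ẋ)=(0.025083, -0.375200) → end (x,ẋ)=(-0.461883, -2.698222)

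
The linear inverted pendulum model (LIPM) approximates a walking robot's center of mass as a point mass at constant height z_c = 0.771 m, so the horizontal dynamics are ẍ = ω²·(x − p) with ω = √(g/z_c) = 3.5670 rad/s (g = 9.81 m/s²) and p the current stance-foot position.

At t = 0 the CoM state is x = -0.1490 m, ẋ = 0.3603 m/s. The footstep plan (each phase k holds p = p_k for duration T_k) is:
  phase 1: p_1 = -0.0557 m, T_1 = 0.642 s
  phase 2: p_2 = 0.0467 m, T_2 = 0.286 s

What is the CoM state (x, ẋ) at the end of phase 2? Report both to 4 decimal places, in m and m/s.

phase 1: p=-0.0557, T=0.642, ωT=2.290014, cosh=4.988170, sinh=4.886905; start (x,ẋ)=(-0.149000, 0.360300) → end (x,ẋ)=(-0.027474, 0.170870)
phase 2: p=0.0467, T=0.286, ωT=1.020162, cosh=1.567090, sinh=1.206554; start (x,ẋ)=(-0.027474, 0.170870) → end (x,ẋ)=(-0.011739, -0.051458)

x = -0.0117, ẋ = -0.0515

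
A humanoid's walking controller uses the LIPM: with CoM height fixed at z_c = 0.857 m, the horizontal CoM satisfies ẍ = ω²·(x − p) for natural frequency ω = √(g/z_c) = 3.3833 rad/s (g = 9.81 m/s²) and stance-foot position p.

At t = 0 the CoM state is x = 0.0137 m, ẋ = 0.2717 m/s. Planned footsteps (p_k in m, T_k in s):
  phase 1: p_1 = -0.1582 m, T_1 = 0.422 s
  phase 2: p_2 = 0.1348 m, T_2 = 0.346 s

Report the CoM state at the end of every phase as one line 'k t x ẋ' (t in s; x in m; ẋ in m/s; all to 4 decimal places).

phase 1: p=-0.1582, T=0.422, ωT=1.427753, cosh=2.204583, sinh=1.964736; start (x,ẋ)=(0.013700, 0.271700) → end (x,ẋ)=(0.378548, 1.741654)
phase 2: p=0.1348, T=0.346, ωT=1.170622, cosh=1.767085, sinh=1.456911; start (x,ẋ)=(0.378548, 1.741654) → end (x,ẋ)=(1.315512, 4.279128)

1 0.4220 0.3785 1.7417
2 0.7680 1.3155 4.2791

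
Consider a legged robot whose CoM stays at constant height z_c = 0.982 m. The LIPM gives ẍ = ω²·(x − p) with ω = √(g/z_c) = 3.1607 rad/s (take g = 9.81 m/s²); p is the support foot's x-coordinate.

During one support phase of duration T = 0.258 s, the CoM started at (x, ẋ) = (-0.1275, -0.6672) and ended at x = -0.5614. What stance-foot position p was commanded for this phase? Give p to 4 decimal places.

p = 0.5614

ωT = 3.1607·0.258 = 0.815461; cosh(ωT) = 1.351326, sinh(ωT) = 0.908890
x(T) = p + (x₀−p)·cosh(ωT) + (ẋ₀/ω)·sinh(ωT) ⇒ p·(1 − cosh) = x(T) − x₀·cosh − (ẋ₀/ω)·sinh
numerator   = -0.5614 − (-0.1275)·1.351326 − (-0.6672/3.1607)·0.908890 = -0.197246
denominator = 1 − 1.351326 = -0.351326
p = -0.197246 / -0.351326 = 0.5614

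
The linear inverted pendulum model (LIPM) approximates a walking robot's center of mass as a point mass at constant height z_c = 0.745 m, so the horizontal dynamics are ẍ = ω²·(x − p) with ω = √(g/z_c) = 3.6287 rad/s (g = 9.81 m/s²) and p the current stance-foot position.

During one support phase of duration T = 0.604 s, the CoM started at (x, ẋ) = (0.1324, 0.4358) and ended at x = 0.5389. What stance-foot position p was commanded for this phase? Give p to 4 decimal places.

ωT = 3.6287·0.604 = 2.191735; cosh(ωT) = 4.531225, sinh(ωT) = 4.419502
x(T) = p + (x₀−p)·cosh(ωT) + (ẋ₀/ω)·sinh(ωT) ⇒ p·(1 − cosh) = x(T) − x₀·cosh − (ẋ₀/ω)·sinh
numerator   = 0.5389 − (0.1324)·4.531225 − (0.4358/3.6287)·4.419502 = -0.591808
denominator = 1 − 4.531225 = -3.531225
p = -0.591808 / -3.531225 = 0.1676

p = 0.1676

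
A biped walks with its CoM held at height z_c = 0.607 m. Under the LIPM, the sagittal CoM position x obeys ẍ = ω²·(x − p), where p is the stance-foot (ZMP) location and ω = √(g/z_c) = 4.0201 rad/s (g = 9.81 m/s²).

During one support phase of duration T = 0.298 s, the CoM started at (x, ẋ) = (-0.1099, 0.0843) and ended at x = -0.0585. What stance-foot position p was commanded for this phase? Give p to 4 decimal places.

ωT = 4.0201·0.298 = 1.197990; cosh(ωT) = 1.807625, sinh(ωT) = 1.505825
x(T) = p + (x₀−p)·cosh(ωT) + (ẋ₀/ω)·sinh(ωT) ⇒ p·(1 − cosh) = x(T) − x₀·cosh − (ẋ₀/ω)·sinh
numerator   = -0.0585 − (-0.1099)·1.807625 − (0.0843/4.0201)·1.505825 = 0.108581
denominator = 1 − 1.807625 = -0.807625
p = 0.108581 / -0.807625 = -0.1344

p = -0.1344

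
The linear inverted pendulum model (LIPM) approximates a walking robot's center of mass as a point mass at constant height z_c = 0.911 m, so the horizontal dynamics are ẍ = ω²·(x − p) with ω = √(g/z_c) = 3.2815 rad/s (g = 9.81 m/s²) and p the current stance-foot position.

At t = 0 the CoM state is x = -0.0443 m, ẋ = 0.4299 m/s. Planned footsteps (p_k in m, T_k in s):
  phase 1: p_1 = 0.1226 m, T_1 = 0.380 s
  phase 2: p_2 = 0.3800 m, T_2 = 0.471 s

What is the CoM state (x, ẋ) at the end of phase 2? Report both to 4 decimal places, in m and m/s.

phase 1: p=0.1226, T=0.380, ωT=1.246970, cosh=1.883579, sinh=1.596205; start (x,ẋ)=(-0.044300, 0.429900) → end (x,ẋ)=(0.017345, -0.064463)
phase 2: p=0.3800, T=0.471, ωT=1.545586, cosh=2.451954, sinh=2.238768; start (x,ẋ)=(0.017345, -0.064463) → end (x,ẋ)=(-0.553193, -2.822310)

x = -0.5532, ẋ = -2.8223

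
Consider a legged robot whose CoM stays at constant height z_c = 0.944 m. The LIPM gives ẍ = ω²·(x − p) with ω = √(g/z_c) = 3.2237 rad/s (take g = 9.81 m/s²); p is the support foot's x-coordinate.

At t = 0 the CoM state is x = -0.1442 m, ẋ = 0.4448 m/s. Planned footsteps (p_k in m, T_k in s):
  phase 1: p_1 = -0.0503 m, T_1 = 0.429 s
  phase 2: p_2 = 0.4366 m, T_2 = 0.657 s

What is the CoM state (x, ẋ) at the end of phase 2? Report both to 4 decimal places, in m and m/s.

phase 1: p=-0.0503, T=0.429, ωT=1.382967, cosh=2.118774, sinh=1.867940; start (x,ẋ)=(-0.144200, 0.444800) → end (x,ẋ)=(0.008482, 0.376995)
phase 2: p=0.4366, T=0.657, ωT=2.117971, cosh=4.217263, sinh=4.096987; start (x,ẋ)=(0.008482, 0.376995) → end (x,ẋ)=(-0.889765, -4.064464)

x = -0.8898, ẋ = -4.0645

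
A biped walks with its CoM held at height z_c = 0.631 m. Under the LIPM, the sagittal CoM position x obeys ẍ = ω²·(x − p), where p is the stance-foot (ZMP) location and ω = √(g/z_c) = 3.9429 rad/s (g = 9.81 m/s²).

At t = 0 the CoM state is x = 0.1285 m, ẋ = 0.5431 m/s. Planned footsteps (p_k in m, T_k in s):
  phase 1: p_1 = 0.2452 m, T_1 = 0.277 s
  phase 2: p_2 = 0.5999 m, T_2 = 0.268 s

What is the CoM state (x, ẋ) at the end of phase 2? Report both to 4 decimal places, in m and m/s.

x = 0.1034, ẋ = -1.3544

phase 1: p=0.2452, T=0.277, ωT=1.092183, cosh=1.658129, sinh=1.322646; start (x,ẋ)=(0.128500, 0.543100) → end (x,ẋ)=(0.233879, 0.291932)
phase 2: p=0.5999, T=0.268, ωT=1.056697, cosh=1.612228, sinh=1.264626; start (x,ẋ)=(0.233879, 0.291932) → end (x,ẋ)=(0.103424, -1.354425)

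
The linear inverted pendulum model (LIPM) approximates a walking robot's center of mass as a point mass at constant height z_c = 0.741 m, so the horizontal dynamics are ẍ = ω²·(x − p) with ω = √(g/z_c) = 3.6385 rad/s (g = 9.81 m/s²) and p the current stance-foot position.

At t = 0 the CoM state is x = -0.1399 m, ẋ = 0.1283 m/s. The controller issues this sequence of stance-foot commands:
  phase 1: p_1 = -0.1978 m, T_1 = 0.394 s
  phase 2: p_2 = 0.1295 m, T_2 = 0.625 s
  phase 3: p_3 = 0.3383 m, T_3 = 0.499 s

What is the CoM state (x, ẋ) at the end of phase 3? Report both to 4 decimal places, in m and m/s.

phase 1: p=-0.1978, T=0.394, ωT=1.433569, cosh=2.216048, sinh=1.977592; start (x,ẋ)=(-0.139900, 0.128300) → end (x,ẋ)=(0.000243, 0.700937)
phase 2: p=0.1295, T=0.625, ωT=2.274062, cosh=4.910848, sinh=4.807955; start (x,ẋ)=(0.000243, 0.700937) → end (x,ẋ)=(0.420962, 1.180997)
phase 3: p=0.3383, T=0.499, ωT=1.815611, cosh=3.153785, sinh=2.991047; start (x,ẋ)=(0.420962, 1.180997) → end (x,ẋ)=(1.569842, 4.624213)

x = 1.5698, ẋ = 4.6242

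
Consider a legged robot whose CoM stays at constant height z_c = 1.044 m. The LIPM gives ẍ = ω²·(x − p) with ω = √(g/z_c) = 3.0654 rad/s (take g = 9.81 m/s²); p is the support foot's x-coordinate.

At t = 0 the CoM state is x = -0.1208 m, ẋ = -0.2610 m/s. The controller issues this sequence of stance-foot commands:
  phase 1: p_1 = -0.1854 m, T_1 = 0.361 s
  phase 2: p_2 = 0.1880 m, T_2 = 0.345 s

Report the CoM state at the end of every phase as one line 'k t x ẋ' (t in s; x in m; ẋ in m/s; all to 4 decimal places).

phase 1: p=-0.1854, T=0.361, ωT=1.106609, cosh=1.677383, sinh=1.346705; start (x,ẋ)=(-0.120800, -0.261000) → end (x,ẋ)=(-0.191705, -0.171116)
phase 2: p=0.1880, T=0.345, ωT=1.057563, cosh=1.613323, sinh=1.266022; start (x,ẋ)=(-0.191705, -0.171116) → end (x,ẋ)=(-0.495258, -1.749648)

1 0.3610 -0.1917 -0.1711
2 0.7060 -0.4953 -1.7496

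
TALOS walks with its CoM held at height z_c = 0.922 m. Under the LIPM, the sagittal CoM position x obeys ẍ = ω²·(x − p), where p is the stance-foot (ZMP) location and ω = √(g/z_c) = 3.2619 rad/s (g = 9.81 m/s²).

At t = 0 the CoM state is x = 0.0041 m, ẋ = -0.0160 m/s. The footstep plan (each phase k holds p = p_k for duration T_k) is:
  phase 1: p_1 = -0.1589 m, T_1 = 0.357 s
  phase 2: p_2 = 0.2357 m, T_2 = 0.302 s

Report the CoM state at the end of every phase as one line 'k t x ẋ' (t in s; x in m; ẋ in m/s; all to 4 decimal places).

phase 1: p=-0.1589, T=0.357, ωT=1.164498, cosh=1.758197, sinh=1.446118; start (x,ẋ)=(0.004100, -0.016000) → end (x,ẋ)=(0.120593, 0.740755)
phase 2: p=0.2357, T=0.302, ωT=0.985094, cosh=1.525734, sinh=1.152329; start (x,ẋ)=(0.120593, 0.740755) → end (x,ẋ)=(0.321763, 0.697531)

1 0.3570 0.1206 0.7408
2 0.6590 0.3218 0.6975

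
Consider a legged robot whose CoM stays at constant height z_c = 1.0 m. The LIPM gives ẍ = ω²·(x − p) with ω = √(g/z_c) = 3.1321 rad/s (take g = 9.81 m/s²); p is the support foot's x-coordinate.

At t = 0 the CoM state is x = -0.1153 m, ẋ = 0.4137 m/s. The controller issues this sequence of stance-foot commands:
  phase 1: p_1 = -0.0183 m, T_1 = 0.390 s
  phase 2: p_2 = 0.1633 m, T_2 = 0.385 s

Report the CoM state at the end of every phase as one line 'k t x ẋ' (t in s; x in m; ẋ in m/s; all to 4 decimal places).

phase 1: p=-0.0183, T=0.390, ωT=1.221519, cosh=1.843559, sinh=1.548777; start (x,ẋ)=(-0.115300, 0.413700) → end (x,ẋ)=(0.007443, 0.292141)
phase 2: p=0.1633, T=0.385, ωT=1.205858, cosh=1.819530, sinh=1.520095; start (x,ẋ)=(0.007443, 0.292141) → end (x,ẋ)=(0.021498, -0.210489)

1 0.3900 0.0074 0.2921
2 0.7750 0.0215 -0.2105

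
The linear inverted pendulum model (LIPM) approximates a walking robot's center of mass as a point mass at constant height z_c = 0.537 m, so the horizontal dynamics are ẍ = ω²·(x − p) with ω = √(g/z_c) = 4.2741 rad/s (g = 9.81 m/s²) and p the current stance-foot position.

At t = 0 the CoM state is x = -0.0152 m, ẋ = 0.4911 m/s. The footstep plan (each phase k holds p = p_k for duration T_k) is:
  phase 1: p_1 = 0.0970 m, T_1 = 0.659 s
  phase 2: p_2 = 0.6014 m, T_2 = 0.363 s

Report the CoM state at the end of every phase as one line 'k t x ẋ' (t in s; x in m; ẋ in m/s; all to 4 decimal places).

1 0.6590 0.1128 0.1256
2 1.0220 -0.5369 -4.3962

phase 1: p=0.0970, T=0.659, ωT=2.816632, cosh=8.390123, sinh=8.330316; start (x,ẋ)=(-0.015200, 0.491100) → end (x,ẋ)=(0.112793, 0.125553)
phase 2: p=0.6014, T=0.363, ωT=1.551498, cosh=2.465232, sinh=2.253302; start (x,ẋ)=(0.112793, 0.125553) → end (x,ẋ)=(-0.536938, -4.396178)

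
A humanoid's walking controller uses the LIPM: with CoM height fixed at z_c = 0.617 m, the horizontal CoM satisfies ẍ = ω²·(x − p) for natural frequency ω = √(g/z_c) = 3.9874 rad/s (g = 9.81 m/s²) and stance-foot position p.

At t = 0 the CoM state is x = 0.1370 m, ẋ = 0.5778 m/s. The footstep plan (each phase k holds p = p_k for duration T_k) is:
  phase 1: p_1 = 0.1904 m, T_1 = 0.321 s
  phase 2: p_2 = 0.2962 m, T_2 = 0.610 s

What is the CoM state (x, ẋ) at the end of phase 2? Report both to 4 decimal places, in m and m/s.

phase 1: p=0.1904, T=0.321, ωT=1.279955, cosh=1.937265, sinh=1.659215; start (x,ẋ)=(0.137000, 0.577800) → end (x,ẋ)=(0.327381, 0.766060)
phase 2: p=0.2962, T=0.610, ωT=2.432314, cosh=5.736515, sinh=5.648682; start (x,ẋ)=(0.327381, 0.766060) → end (x,ẋ)=(1.560295, 5.096819)

x = 1.5603, ẋ = 5.0968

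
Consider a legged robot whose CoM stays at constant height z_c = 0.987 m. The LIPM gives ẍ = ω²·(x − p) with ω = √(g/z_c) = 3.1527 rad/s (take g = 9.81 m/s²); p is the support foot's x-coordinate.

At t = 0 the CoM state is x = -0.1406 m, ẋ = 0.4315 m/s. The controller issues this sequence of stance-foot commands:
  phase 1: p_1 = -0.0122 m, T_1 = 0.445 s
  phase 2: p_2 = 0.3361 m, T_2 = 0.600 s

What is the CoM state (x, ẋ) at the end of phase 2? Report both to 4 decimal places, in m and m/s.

phase 1: p=-0.0122, T=0.445, ωT=1.402951, cosh=2.156528, sinh=1.910658; start (x,ẋ)=(-0.140600, 0.431500) → end (x,ẋ)=(-0.027593, 0.157095)
phase 2: p=0.3361, T=0.600, ωT=1.891620, cosh=3.390464, sinh=3.239637; start (x,ẋ)=(-0.027593, 0.157095) → end (x,ẋ)=(-0.735560, -3.181987)

x = -0.7356, ẋ = -3.1820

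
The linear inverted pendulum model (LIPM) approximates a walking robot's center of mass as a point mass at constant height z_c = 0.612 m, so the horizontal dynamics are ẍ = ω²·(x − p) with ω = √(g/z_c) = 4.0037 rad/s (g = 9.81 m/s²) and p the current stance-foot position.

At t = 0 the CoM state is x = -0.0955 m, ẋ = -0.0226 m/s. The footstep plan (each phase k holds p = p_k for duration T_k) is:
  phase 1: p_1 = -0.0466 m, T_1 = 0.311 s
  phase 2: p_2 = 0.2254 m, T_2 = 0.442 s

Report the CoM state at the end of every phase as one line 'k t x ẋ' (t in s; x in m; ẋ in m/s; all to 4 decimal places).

phase 1: p=-0.0466, T=0.311, ωT=1.245151, cosh=1.880678, sinh=1.592780; start (x,ẋ)=(-0.095500, -0.022600) → end (x,ẋ)=(-0.147556, -0.354339)
phase 2: p=0.2254, T=0.442, ωT=1.769635, cosh=3.019554, sinh=2.849159; start (x,ẋ)=(-0.147556, -0.354339) → end (x,ẋ)=(-1.152920, -5.324323)

1 0.3110 -0.1476 -0.3543
2 0.7530 -1.1529 -5.3243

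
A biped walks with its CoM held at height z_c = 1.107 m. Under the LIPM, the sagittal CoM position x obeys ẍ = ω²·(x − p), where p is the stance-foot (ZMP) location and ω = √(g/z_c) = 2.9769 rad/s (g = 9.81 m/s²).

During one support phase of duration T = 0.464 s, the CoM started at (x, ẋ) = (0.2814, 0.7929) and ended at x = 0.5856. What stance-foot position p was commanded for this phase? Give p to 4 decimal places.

p = 0.4538

ωT = 2.9769·0.464 = 1.381282; cosh(ωT) = 2.115628, sinh(ωT) = 1.864371
x(T) = p + (x₀−p)·cosh(ωT) + (ẋ₀/ω)·sinh(ωT) ⇒ p·(1 − cosh) = x(T) − x₀·cosh − (ẋ₀/ω)·sinh
numerator   = 0.5856 − (0.2814)·2.115628 − (0.7929/2.9769)·1.864371 = -0.506315
denominator = 1 − 2.115628 = -1.115628
p = -0.506315 / -1.115628 = 0.4538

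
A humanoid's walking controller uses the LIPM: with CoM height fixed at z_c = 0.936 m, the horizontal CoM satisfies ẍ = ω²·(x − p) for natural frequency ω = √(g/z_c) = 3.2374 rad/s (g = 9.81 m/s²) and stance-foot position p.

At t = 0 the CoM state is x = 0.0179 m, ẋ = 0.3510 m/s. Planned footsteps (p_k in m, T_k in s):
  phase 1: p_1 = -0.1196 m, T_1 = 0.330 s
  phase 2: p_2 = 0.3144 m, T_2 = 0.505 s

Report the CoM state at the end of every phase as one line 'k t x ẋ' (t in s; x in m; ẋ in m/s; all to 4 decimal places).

phase 1: p=-0.1196, T=0.330, ωT=1.068342, cosh=1.627064, sinh=1.283486; start (x,ẋ)=(0.017900, 0.351000) → end (x,ẋ)=(0.243277, 1.142434)
phase 2: p=0.3144, T=0.505, ωT=1.634887, cosh=2.661926, sinh=2.466952; start (x,ẋ)=(0.243277, 1.142434) → end (x,ẋ)=(0.995630, 2.473052)

1 0.3300 0.2433 1.1424
2 0.8350 0.9956 2.4731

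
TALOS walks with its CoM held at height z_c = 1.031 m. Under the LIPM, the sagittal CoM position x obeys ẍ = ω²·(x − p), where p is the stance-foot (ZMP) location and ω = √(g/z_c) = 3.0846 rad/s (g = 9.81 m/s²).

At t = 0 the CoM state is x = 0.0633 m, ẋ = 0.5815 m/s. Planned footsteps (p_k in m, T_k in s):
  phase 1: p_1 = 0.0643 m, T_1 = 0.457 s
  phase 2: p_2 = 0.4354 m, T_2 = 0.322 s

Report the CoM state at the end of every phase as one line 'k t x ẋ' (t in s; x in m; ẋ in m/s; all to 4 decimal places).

phase 1: p=0.0643, T=0.457, ωT=1.409662, cosh=2.169399, sinh=1.925173; start (x,ẋ)=(0.063300, 0.581500) → end (x,ẋ)=(0.425059, 1.255567)
phase 2: p=0.4354, T=0.322, ωT=0.993241, cosh=1.535173, sinh=1.164799; start (x,ẋ)=(0.425059, 1.255567) → end (x,ẋ)=(0.893648, 1.890357)

1 0.4570 0.4251 1.2556
2 0.7790 0.8936 1.8904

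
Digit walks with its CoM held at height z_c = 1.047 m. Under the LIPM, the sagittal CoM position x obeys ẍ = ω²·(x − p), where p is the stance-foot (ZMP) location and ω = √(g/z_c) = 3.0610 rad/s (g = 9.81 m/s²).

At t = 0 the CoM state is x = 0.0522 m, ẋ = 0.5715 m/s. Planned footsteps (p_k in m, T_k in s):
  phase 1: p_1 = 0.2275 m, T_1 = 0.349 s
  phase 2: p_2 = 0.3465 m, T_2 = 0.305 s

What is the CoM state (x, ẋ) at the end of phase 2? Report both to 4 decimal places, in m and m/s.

phase 1: p=0.2275, T=0.349, ωT=1.068289, cosh=1.626996, sinh=1.283400; start (x,ẋ)=(0.052200, 0.571500) → end (x,ẋ)=(0.181903, 0.241164)
phase 2: p=0.3465, T=0.305, ωT=0.933605, cosh=1.468398, sinh=1.075264; start (x,ẋ)=(0.181903, 0.241164) → end (x,ẋ)=(0.189522, -0.187626)

x = 0.1895, ẋ = -0.1876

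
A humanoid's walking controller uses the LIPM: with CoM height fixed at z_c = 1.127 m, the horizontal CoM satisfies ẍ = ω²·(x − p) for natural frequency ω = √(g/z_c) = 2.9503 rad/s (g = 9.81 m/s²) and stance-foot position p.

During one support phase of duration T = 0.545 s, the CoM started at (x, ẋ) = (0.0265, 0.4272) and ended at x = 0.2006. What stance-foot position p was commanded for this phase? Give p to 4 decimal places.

ωT = 2.9503·0.545 = 1.607913; cosh(ωT) = 2.596344, sinh(ωT) = 2.396039
x(T) = p + (x₀−p)·cosh(ωT) + (ẋ₀/ω)·sinh(ωT) ⇒ p·(1 − cosh) = x(T) − x₀·cosh − (ẋ₀/ω)·sinh
numerator   = 0.2006 − (0.0265)·2.596344 − (0.4272/2.9503)·2.396039 = -0.215147
denominator = 1 − 2.596344 = -1.596344
p = -0.215147 / -1.596344 = 0.1348

p = 0.1348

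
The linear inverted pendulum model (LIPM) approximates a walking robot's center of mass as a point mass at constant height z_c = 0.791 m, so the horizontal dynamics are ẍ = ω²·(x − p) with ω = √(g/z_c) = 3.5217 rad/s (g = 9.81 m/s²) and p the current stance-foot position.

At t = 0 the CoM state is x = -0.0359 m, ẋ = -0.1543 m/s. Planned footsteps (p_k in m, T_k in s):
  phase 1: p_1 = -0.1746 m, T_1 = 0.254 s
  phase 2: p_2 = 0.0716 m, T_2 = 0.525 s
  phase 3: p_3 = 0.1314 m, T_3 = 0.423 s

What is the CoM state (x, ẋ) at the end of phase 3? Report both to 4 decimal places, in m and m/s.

phase 1: p=-0.1746, T=0.254, ωT=0.894512, cosh=1.427474, sinh=1.018667; start (x,ẋ)=(-0.035900, -0.154300) → end (x,ẋ)=(-0.021241, 0.277319)
phase 2: p=0.0716, T=0.525, ωT=1.848893, cosh=3.255096, sinh=3.097684; start (x,ẋ)=(-0.021241, 0.277319) → end (x,ẋ)=(0.013322, -0.110117)
phase 3: p=0.1314, T=0.423, ωT=1.489679, cosh=2.330558, sinh=2.105113; start (x,ẋ)=(0.013322, -0.110117) → end (x,ẋ)=(-0.209611, -1.132016)

x = -0.2096, ẋ = -1.1320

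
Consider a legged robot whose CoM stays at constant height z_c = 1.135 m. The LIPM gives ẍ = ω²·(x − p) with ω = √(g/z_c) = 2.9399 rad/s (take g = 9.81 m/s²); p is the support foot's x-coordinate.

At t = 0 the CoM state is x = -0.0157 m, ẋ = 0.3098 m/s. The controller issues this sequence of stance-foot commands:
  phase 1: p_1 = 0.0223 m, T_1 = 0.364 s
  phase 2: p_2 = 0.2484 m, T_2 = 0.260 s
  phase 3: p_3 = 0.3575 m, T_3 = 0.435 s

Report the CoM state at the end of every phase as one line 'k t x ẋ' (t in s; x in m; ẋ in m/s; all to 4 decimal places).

phase 1: p=0.0223, T=0.364, ωT=1.070124, cosh=1.629353, sinh=1.286387; start (x,ẋ)=(-0.015700, 0.309800) → end (x,ẋ)=(0.095941, 0.361063)
phase 2: p=0.2484, T=0.260, ωT=0.764374, cosh=1.306637, sinh=0.841012; start (x,ẋ)=(0.095941, 0.361063) → end (x,ẋ)=(0.152480, 0.094826)
phase 3: p=0.3575, T=0.435, ωT=1.278857, cosh=1.935442, sinh=1.657087; start (x,ẋ)=(0.152480, 0.094826) → end (x,ẋ)=(0.014145, -0.815259)

1 0.3640 0.0959 0.3611
2 0.6240 0.1525 0.0948
3 1.0590 0.0141 -0.8153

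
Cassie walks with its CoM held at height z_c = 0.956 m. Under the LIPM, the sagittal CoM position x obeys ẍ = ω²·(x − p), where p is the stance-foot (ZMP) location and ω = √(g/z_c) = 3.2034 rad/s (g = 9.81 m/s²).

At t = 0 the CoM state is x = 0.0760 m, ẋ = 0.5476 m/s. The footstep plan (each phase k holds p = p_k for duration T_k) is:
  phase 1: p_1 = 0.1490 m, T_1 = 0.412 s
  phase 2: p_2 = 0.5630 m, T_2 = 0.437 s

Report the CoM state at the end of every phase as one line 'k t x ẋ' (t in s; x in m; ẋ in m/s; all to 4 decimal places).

phase 1: p=0.1490, T=0.412, ωT=1.319801, cosh=2.004932, sinh=1.737744; start (x,ẋ)=(0.076000, 0.547600) → end (x,ẋ)=(0.299696, 0.691533)
phase 2: p=0.5630, T=0.437, ωT=1.399886, cosh=2.150681, sinh=1.904056; start (x,ẋ)=(0.299696, 0.691533) → end (x,ẋ)=(0.407754, -0.118746)

1 0.4120 0.2997 0.6915
2 0.8490 0.4078 -0.1187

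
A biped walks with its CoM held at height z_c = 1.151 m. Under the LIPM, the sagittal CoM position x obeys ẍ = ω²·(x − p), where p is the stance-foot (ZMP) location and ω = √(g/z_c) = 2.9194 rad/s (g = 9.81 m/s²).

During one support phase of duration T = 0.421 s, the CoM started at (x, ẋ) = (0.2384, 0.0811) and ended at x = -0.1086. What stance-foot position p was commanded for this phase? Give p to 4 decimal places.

p = 0.6949

ωT = 2.9194·0.421 = 1.229067; cosh(ωT) = 1.855303, sinh(ωT) = 1.562738
x(T) = p + (x₀−p)·cosh(ωT) + (ẋ₀/ω)·sinh(ωT) ⇒ p·(1 − cosh) = x(T) − x₀·cosh − (ẋ₀/ω)·sinh
numerator   = -0.1086 − (0.2384)·1.855303 − (0.0811/2.9194)·1.562738 = -0.594317
denominator = 1 − 1.855303 = -0.855303
p = -0.594317 / -0.855303 = 0.6949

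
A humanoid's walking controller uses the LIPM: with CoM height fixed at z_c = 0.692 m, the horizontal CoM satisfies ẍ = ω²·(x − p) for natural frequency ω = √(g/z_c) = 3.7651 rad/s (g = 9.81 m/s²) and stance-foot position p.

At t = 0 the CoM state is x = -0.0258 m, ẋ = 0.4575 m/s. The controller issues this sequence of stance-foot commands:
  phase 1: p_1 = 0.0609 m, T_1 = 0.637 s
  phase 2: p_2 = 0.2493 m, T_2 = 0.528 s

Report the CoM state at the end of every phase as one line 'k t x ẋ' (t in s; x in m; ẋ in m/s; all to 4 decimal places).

phase 1: p=0.0609, T=0.637, ωT=2.398369, cosh=5.548037, sinh=5.457171; start (x,ẋ)=(-0.025800, 0.457500) → end (x,ẋ)=(0.242990, 0.756820)
phase 2: p=0.2493, T=0.528, ωT=1.987973, cosh=3.718846, sinh=3.581873; start (x,ẋ)=(0.242990, 0.756820) → end (x,ẋ)=(0.945824, 2.729399)

1 0.6370 0.2430 0.7568
2 1.1650 0.9458 2.7294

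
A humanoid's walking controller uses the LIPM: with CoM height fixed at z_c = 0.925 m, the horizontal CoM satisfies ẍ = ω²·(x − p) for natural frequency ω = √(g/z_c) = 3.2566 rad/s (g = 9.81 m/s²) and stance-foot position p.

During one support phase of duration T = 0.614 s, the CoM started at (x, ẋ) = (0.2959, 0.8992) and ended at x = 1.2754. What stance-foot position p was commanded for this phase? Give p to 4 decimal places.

p = 0.3037

ωT = 3.2566·0.614 = 1.999552; cosh(ωT) = 3.760573, sinh(ωT) = 3.625177
x(T) = p + (x₀−p)·cosh(ωT) + (ẋ₀/ω)·sinh(ωT) ⇒ p·(1 − cosh) = x(T) − x₀·cosh − (ẋ₀/ω)·sinh
numerator   = 1.2754 − (0.2959)·3.760573 − (0.8992/3.2566)·3.625177 = -0.838323
denominator = 1 − 3.760573 = -2.760573
p = -0.838323 / -2.760573 = 0.3037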